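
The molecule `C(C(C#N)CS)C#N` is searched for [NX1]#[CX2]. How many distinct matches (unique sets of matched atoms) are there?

[NX1]#[CX2] is the SMARTS for a nitrile: a nitrogen triple-bonded to a two-connected carbon.
The molecule carries 2 separate instances of a nitrile (-C#N) meeting every constraint; each maps to a distinct set of atoms, giving 2 matches.

2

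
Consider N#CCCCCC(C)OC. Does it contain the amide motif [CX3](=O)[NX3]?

No

The pattern [CX3](=O)[NX3] describes a carbonyl carbon bonded to a trivalent nitrogen — an amide.
The closest candidate here is a nitrile (-C#N), but the nitrile N is NX1 (triple-bonded), not NX3. No other fragment satisfies the full query, so there is no match.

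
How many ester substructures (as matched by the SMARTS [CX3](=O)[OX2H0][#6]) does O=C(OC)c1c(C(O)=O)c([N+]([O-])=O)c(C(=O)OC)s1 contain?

2

[CX3](=O)[OX2H0][#6] is the SMARTS for an ester: a carbonyl carbon bonded to an oxygen that is itself bonded to carbon (no H on that O).
The molecule carries 2 separate instances of a methyl-ester group (-C(=O)OCH3) meeting every constraint; each maps to a distinct set of atoms, giving 2 matches.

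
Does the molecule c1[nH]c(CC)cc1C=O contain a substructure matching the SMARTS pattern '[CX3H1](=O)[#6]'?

Yes

The pattern [CX3H1](=O)[#6] describes an sp2 carbon with one H, double-bonded to O and single-bonded to carbon — an aldehyde.
The molecule carries an aldehyde (-CHO), whose atoms satisfy every constraint of the query, so the pattern matches.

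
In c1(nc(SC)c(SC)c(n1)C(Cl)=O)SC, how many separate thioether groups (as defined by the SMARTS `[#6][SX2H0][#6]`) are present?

3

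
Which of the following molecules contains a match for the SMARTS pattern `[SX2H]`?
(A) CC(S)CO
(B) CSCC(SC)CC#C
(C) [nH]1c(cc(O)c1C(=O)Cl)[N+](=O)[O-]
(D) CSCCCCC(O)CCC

[SX2H] describes an aliphatic sulfur with two connections, one being H (a thiol).
(A) contains a thiol (-SH), which satisfies every atom and bond constraint.
(B) has a methylthio ether (-SCH3) but the sulfur has H0 (bonded to two carbons), not H1.
(C) has a hydroxyl group (-OH) but it is an -OH, not an -SH.
(D) has a hydroxyl group (-OH) but it is an -OH, not an -SH.
So the answer is (A).

A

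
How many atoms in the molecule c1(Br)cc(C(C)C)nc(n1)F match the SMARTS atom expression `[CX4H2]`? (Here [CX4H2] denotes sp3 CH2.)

0

Check the 11 heavy atoms by environment: 2× n (aromatic, H0, X2) → no; 3× c (aromatic, H0, X3) → no; 1× c (aromatic, H1, X3) → no; 1× C (H1, X4) → no; 2× C (H3, X4) → no; 1× F (H0, X1) → no; 1× Br (H0, X1) → no.
No environment satisfies the query, so 0 matching atoms.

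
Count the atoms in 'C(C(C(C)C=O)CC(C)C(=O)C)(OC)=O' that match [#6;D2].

2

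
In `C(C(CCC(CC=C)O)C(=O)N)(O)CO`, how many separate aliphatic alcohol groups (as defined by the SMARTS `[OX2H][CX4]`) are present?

3

[OX2H][CX4] is the SMARTS for an aliphatic alcohol: a hydroxyl oxygen bound to an sp3 (X4) carbon.
The molecule carries 3 separate instances of a hydroxyl group (-OH) meeting every constraint; each maps to a distinct set of atoms, giving 3 matches.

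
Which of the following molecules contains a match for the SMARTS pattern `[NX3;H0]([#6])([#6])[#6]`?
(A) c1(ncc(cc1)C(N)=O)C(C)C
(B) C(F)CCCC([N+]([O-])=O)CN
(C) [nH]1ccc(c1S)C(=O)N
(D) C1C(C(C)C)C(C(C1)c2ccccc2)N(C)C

[NX3;H0]([#6])([#6])[#6] describes a trivalent nitrogen with no H, bonded to three carbons (a tertiary amine).
(A) has a primary amide (-C(=O)NH2) but the amide nitrogen has H2 and only one carbon neighbour.
(B) has a primary amino group (-NH2) but the nitrogen has H2, not H0 with three carbons.
(C) has a primary amide (-C(=O)NH2) but the amide nitrogen has H2 and only one carbon neighbour.
(D) contains a dimethylamino group (-N(CH3)2), which satisfies every atom and bond constraint.
So the answer is (D).

D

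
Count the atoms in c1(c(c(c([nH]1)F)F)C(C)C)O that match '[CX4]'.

3

The query [CX4] means: C with X4: aliphatic carbon with exactly 4 total connections (bonds + H).
Check the 11 heavy atoms by environment: 1× n (aromatic, X3) → no; 4× c (aromatic, X3) → no; 3× C (X4) → match; 2× F (X1) → no; 1× O (X2) → no.
That gives 3 matching atoms.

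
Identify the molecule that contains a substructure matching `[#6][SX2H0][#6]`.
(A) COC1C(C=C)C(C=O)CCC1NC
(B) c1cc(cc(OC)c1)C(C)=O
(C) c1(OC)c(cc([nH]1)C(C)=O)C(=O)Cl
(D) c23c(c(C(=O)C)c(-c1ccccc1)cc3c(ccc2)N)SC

[#6][SX2H0][#6] describes an aliphatic sulfur bridging two carbons with no H on the sulfur (a thioether).
(A) has a methoxy ether (-OCH3) but the bridging atom is O, not S.
(B) has a methoxy ether (-OCH3) but the bridging atom is O, not S.
(C) has a methoxy ether (-OCH3) but the bridging atom is O, not S.
(D) contains a methylthio ether (-SCH3), which satisfies every atom and bond constraint.
So the answer is (D).

D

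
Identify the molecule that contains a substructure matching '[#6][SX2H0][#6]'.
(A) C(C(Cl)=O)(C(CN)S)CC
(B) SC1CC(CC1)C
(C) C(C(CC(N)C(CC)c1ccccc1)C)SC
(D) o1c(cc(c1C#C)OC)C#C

C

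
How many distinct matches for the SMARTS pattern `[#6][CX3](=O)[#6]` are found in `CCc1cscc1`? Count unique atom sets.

[#6][CX3](=O)[#6] is the SMARTS for a ketone: a carbonyl carbon (no H) flanked by two carbons.
No fragment in the molecule satisfies every constraint, giving 0 matches.

0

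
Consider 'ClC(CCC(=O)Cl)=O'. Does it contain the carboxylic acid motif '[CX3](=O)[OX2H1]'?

No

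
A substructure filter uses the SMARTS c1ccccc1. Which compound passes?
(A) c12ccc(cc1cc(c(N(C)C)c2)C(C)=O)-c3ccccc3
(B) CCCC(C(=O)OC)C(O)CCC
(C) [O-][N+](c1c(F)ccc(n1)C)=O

A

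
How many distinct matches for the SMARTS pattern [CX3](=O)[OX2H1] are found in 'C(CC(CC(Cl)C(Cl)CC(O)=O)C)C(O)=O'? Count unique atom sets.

2

[CX3](=O)[OX2H1] is the SMARTS for a carboxylic acid: an sp2 carbon double-bonded to O and single-bonded to an -OH oxygen.
The molecule carries 2 separate instances of a carboxylic acid group (-C(=O)OH) meeting every constraint; each maps to a distinct set of atoms, giving 2 matches.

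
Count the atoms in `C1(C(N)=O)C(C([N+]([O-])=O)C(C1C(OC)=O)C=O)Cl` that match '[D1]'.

The query [D1] means: atom with exactly one heavy-atom neighbour (degree 1).
Check the 18 heavy atoms by environment: 7× C (D3) → no; 1× N (charge +1, D3) → no; 1× O (charge -1, D1) → match; 4× O (D1) → match; 1× C (D2) → no; 1× O (D2) → no; 1× C (D1) → match; 1× N (D1) → match; 1× Cl (D1) → match.
Summing the matching environments: 1 + 4 + 1 + 1 + 1 = 8 matching atoms.

8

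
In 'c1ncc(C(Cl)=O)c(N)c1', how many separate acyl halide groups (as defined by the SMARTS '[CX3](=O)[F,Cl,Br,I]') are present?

1

[CX3](=O)[F,Cl,Br,I] is the SMARTS for an acyl halide: a carbonyl carbon bonded to a halogen.
Exactly one fragment in the molecule meets all constraints, giving 1 match.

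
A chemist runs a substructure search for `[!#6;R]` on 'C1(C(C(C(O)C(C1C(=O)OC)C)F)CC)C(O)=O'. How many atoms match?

The query [!#6;R] means: non-carbon atom that is part of a ring.
Check the 18 heavy atoms by environment: 6× C (in 6-ring) → no; 6× C (acyclic) → no; 5× O (acyclic) → no; 1× F (acyclic) → no.
No environment satisfies the query, so 0 matching atoms.

0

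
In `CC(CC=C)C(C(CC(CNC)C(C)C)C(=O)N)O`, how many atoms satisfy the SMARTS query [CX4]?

12

The query [CX4] means: C with X4: aliphatic carbon with exactly 4 total connections (bonds + H).
Check the 19 heavy atoms by environment: 12× C (X4) → match; 3× C (X3) → no; 1× O (X2) → no; 2× N (X3) → no; 1× O (X1) → no.
That gives 12 matching atoms.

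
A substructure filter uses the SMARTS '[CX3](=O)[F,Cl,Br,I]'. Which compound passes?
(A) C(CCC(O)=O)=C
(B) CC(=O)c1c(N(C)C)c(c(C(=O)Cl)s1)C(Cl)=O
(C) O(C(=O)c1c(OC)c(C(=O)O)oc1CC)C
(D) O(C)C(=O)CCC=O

B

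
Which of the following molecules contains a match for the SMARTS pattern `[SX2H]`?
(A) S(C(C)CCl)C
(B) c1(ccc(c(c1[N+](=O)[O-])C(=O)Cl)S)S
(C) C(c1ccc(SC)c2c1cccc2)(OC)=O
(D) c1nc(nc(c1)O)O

[SX2H] describes an aliphatic sulfur with two connections, one being H (a thiol).
(A) has a methylthio ether (-SCH3) but the sulfur has H0 (bonded to two carbons), not H1.
(B) contains a thiol (-SH), which satisfies every atom and bond constraint.
(C) has a methylthio ether (-SCH3) but the sulfur has H0 (bonded to two carbons), not H1.
(D) has a hydroxyl group (-OH) but it is an -OH, not an -SH.
So the answer is (B).

B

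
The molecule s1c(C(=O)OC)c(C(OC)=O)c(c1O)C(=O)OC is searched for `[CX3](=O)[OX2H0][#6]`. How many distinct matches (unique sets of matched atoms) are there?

[CX3](=O)[OX2H0][#6] is the SMARTS for an ester: a carbonyl carbon bonded to an oxygen that is itself bonded to carbon (no H on that O).
The molecule carries 3 separate instances of a methyl-ester group (-C(=O)OCH3) meeting every constraint; each maps to a distinct set of atoms, giving 3 matches.

3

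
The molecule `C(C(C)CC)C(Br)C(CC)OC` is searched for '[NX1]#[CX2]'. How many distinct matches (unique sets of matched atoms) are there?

[NX1]#[CX2] is the SMARTS for a nitrile: a nitrogen triple-bonded to a two-connected carbon.
No fragment in the molecule satisfies every constraint, giving 0 matches.

0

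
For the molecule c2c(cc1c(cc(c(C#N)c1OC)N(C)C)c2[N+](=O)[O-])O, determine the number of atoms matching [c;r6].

10

Check the 21 heavy atoms by environment: 10× c (aromatic, in 6-ring) → match; 3× O (acyclic) → no; 1× N (charge +1, acyclic) → no; 1× O (charge -1, acyclic) → no; 4× C (acyclic) → no; 2× N (acyclic) → no.
That gives 10 matching atoms.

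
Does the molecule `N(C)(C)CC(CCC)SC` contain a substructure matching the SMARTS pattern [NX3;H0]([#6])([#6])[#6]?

Yes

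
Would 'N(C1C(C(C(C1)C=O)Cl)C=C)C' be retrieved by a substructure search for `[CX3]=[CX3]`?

Yes

The pattern [CX3]=[CX3] describes a non-aromatic C=C double bond between two sp2 carbons — an alkene.
The molecule carries a vinyl group (-CH=CH2), whose atoms satisfy every constraint of the query, so the pattern matches.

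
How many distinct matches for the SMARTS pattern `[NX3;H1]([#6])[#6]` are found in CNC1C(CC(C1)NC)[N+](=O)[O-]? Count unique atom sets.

2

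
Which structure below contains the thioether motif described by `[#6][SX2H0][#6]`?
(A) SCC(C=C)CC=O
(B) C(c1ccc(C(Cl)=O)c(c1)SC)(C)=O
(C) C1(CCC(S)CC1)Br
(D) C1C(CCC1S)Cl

[#6][SX2H0][#6] describes an aliphatic sulfur bridging two carbons with no H on the sulfur (a thioether).
(A) has a thiol (-SH) but the sulfur has H1, not H0 bridging two carbons.
(B) contains a methylthio ether (-SCH3), which satisfies every atom and bond constraint.
(C) has a thiol (-SH) but the sulfur has H1, not H0 bridging two carbons.
(D) has a thiol (-SH) but the sulfur has H1, not H0 bridging two carbons.
So the answer is (B).

B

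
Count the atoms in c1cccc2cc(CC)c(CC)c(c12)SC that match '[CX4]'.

5

The query [CX4] means: C with X4: aliphatic carbon with exactly 4 total connections (bonds + H).
Check the 16 heavy atoms by environment: 10× c (aromatic, X3) → no; 5× C (X4) → match; 1× S (X2) → no.
That gives 5 matching atoms.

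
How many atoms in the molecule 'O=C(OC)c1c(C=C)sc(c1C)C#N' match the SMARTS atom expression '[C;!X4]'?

4

The query [C;!X4] means: aliphatic carbon that does not have four total connections.
Check the 14 heavy atoms by environment: 1× s (aromatic, X2) → no; 4× c (aromatic, X3) → no; 2× C (X4) → no; 3× C (X3) → match; 1× C (X2) → match; 1× N (X1) → no; 1× O (X1) → no; 1× O (X2) → no.
Summing the matching environments: 3 + 1 = 4 matching atoms.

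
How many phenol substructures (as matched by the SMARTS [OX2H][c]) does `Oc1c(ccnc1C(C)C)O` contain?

[OX2H][c] is the SMARTS for a phenol: a hydroxyl oxygen attached to an aromatic carbon.
The molecule carries 2 separate instances of a hydroxyl group (-OH) meeting every constraint; each maps to a distinct set of atoms, giving 2 matches.

2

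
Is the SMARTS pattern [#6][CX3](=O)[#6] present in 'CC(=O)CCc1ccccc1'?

Yes

The pattern [#6][CX3](=O)[#6] describes a carbonyl carbon (no H) flanked by two carbons — a ketone.
The molecule carries an acetyl/ketone group (-C(=O)CH3), whose atoms satisfy every constraint of the query, so the pattern matches.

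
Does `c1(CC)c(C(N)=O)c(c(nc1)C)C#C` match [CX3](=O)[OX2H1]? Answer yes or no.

No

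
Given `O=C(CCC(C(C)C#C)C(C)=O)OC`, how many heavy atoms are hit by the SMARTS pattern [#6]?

11

The query [#6] means: #6 matches any atom with atomic number 6 (carbon, aromatic or aliphatic).
Check the 14 heavy atoms by environment: 11× C → match; 3× O → no.
That gives 11 matching atoms.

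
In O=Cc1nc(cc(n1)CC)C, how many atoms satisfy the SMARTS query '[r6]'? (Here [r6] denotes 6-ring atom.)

6

The query [r6] means: r6 matches atoms in a six-membered ring.
Check the 11 heavy atoms by environment: 2× n (aromatic, in 6-ring) → match; 4× c (aromatic, in 6-ring) → match; 4× C (acyclic) → no; 1× O (acyclic) → no.
Summing the matching environments: 2 + 4 = 6 matching atoms.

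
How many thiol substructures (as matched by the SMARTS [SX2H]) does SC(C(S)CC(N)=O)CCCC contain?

[SX2H] is the SMARTS for a thiol: an aliphatic sulfur with two connections, one being H.
The molecule carries 2 separate instances of a thiol (-SH) meeting every constraint; each maps to a distinct set of atoms, giving 2 matches.

2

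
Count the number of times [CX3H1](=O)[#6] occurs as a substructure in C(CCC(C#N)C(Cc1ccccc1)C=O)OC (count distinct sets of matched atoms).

1

[CX3H1](=O)[#6] is the SMARTS for an aldehyde: an sp2 carbon with one H, double-bonded to O and single-bonded to carbon.
Exactly one fragment in the molecule meets all constraints, giving 1 match.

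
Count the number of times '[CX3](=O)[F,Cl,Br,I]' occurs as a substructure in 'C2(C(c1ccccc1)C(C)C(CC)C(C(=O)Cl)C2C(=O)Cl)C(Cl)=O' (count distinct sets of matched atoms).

3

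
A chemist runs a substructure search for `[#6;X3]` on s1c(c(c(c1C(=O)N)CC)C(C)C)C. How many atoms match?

Check the 14 heavy atoms by environment: 1× s (aromatic, X2) → no; 4× c (aromatic, X3) → match; 6× C (X4) → no; 1× C (X3) → match; 1× O (X1) → no; 1× N (X3) → no.
Summing the matching environments: 4 + 1 = 5 matching atoms.

5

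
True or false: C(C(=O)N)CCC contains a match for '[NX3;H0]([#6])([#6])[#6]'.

False

The pattern [NX3;H0]([#6])([#6])[#6] describes a trivalent nitrogen with no H, bonded to three carbons — a tertiary amine.
The closest candidate here is a primary amide (-C(=O)NH2), but the amide nitrogen has H2 and only one carbon neighbour. No other fragment satisfies the full query, so there is no match.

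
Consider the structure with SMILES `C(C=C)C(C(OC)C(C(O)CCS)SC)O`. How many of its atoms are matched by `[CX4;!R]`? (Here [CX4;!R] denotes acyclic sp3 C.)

9

Check the 16 heavy atoms by environment: 9× C (X4, acyclic) → match; 2× S (X2, acyclic) → no; 3× O (X2, acyclic) → no; 2× C (X3, acyclic) → no.
That gives 9 matching atoms.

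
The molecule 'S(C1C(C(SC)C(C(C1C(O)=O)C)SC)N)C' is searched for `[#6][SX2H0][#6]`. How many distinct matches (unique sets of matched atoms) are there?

[#6][SX2H0][#6] is the SMARTS for a thioether: an aliphatic sulfur bridging two carbons with no H on the sulfur.
The molecule carries 3 separate instances of a methylthio ether (-SCH3) meeting every constraint; each maps to a distinct set of atoms, giving 3 matches.

3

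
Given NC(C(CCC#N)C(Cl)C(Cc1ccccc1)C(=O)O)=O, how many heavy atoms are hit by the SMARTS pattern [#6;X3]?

The query [#6;X3] means: any carbon (aromatic or not) with three total connections.
Check the 21 heavy atoms by environment: 6× C (X4) → no; 1× Cl (X1) → no; 6× c (aromatic, X3) → match; 2× C (X3) → match; 2× O (X1) → no; 1× O (X2) → no; 1× N (X3) → no; 1× C (X2) → no; 1× N (X1) → no.
Summing the matching environments: 6 + 2 = 8 matching atoms.

8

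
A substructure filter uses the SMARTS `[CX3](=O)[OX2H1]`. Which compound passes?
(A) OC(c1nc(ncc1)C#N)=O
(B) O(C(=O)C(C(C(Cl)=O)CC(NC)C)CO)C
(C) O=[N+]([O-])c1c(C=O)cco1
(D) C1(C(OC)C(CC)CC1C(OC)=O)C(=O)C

A

[CX3](=O)[OX2H1] describes an sp2 carbon double-bonded to O and single-bonded to an -OH oxygen (a carboxylic acid).
(A) contains a carboxylic acid group (-C(=O)OH), which satisfies every atom and bond constraint.
(B) has a methyl-ester group (-C(=O)OCH3) but the singly-bonded O has no H (OX2H0, not OX2H1).
(C) has an aldehyde (-CHO) but there is no singly-bonded oxygen on the carbonyl carbon.
(D) has a methyl-ester group (-C(=O)OCH3) but the singly-bonded O has no H (OX2H0, not OX2H1).
So the answer is (A).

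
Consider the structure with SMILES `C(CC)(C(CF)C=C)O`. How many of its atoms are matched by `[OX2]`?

1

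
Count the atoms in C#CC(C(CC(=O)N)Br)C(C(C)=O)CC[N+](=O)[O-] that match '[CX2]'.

2

Check the 18 heavy atoms by environment: 7× C (X4) → no; 2× C (X3) → no; 3× O (X1) → no; 1× N (X3) → no; 1× N (charge +1, X3) → no; 1× O (charge -1, X1) → no; 2× C (X2) → match; 1× Br (X1) → no.
That gives 2 matching atoms.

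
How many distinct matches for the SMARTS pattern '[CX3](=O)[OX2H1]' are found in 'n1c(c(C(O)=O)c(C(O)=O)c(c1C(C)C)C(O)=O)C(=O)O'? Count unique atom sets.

[CX3](=O)[OX2H1] is the SMARTS for a carboxylic acid: an sp2 carbon double-bonded to O and single-bonded to an -OH oxygen.
The molecule carries 4 separate instances of a carboxylic acid group (-C(=O)OH) meeting every constraint; each maps to a distinct set of atoms, giving 4 matches.

4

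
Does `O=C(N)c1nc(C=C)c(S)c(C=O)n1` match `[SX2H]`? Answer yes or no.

The pattern [SX2H] describes an aliphatic sulfur with two connections, one being H — a thiol.
The molecule carries a thiol (-SH), whose atoms satisfy every constraint of the query, so the pattern matches.

Yes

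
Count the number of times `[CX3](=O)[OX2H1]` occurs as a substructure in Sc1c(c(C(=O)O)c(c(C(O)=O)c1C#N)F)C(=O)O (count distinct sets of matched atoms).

[CX3](=O)[OX2H1] is the SMARTS for a carboxylic acid: an sp2 carbon double-bonded to O and single-bonded to an -OH oxygen.
The molecule carries 3 separate instances of a carboxylic acid group (-C(=O)OH) meeting every constraint; each maps to a distinct set of atoms, giving 3 matches.

3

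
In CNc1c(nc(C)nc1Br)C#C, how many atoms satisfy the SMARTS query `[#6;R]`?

The query [#6;R] means: carbon that is part of a ring.
Check the 12 heavy atoms by environment: 2× n (aromatic, in 6-ring) → no; 4× c (aromatic, in 6-ring) → match; 4× C (acyclic) → no; 1× Br (acyclic) → no; 1× N (acyclic) → no.
That gives 4 matching atoms.

4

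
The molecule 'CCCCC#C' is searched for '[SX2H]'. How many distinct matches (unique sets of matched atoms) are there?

[SX2H] is the SMARTS for a thiol: an aliphatic sulfur with two connections, one being H.
No fragment in the molecule satisfies every constraint, giving 0 matches.

0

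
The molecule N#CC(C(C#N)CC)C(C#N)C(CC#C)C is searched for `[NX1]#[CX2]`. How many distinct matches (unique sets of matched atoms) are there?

3

[NX1]#[CX2] is the SMARTS for a nitrile: a nitrogen triple-bonded to a two-connected carbon.
The molecule carries 3 separate instances of a nitrile (-C#N) meeting every constraint; each maps to a distinct set of atoms, giving 3 matches.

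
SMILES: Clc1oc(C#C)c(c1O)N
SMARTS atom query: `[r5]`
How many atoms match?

The query [r5] means: r5 matches atoms in a five-membered ring.
Check the 10 heavy atoms by environment: 1× o (aromatic, in 5-ring) → match; 4× c (aromatic, in 5-ring) → match; 1× N (acyclic) → no; 1× O (acyclic) → no; 2× C (acyclic) → no; 1× Cl (acyclic) → no.
Summing the matching environments: 1 + 4 = 5 matching atoms.

5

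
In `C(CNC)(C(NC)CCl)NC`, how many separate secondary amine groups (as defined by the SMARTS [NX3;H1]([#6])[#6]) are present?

3

[NX3;H1]([#6])[#6] is the SMARTS for a secondary amine: a trivalent nitrogen with one H, bonded to two carbons.
The molecule carries 3 separate instances of an N-methylamino group (-NHCH3) meeting every constraint; each maps to a distinct set of atoms, giving 3 matches.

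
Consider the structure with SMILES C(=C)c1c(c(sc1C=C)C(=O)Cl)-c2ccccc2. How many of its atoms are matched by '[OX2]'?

Check the 18 heavy atoms by environment: 1× s (aromatic, X2) → no; 10× c (aromatic, X3) → no; 5× C (X3) → no; 1× O (X1) → no; 1× Cl (X1) → no.
No environment satisfies the query, so 0 matching atoms.

0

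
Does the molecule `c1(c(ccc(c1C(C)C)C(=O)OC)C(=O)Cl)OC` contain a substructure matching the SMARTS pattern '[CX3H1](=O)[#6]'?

No

The pattern [CX3H1](=O)[#6] describes an sp2 carbon with one H, double-bonded to O and single-bonded to carbon — an aldehyde.
The closest candidate here is a methyl-ester group (-C(=O)OCH3), but the carbonyl carbon has H0, not H1. No other fragment satisfies the full query, so there is no match.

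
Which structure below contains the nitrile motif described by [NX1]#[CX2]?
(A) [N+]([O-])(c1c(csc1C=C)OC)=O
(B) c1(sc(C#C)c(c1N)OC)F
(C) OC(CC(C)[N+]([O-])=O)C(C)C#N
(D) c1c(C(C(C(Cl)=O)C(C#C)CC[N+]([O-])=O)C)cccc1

[NX1]#[CX2] describes a nitrogen triple-bonded to a two-connected carbon (a nitrile).
(A) has a nitro group (-[N+](=O)[O-]) but there is no C#N triple bond.
(B) has a primary amino group (-NH2) but the nitrogen is NX3 (three connections), not NX1 triple-bonded.
(C) contains a nitrile (-C#N), which satisfies every atom and bond constraint.
(D) has a nitro group (-[N+](=O)[O-]) but there is no C#N triple bond.
So the answer is (C).

C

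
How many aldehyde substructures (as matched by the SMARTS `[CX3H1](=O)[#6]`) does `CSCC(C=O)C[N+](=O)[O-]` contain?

[CX3H1](=O)[#6] is the SMARTS for an aldehyde: an sp2 carbon with one H, double-bonded to O and single-bonded to carbon.
Exactly one fragment in the molecule meets all constraints, giving 1 match.

1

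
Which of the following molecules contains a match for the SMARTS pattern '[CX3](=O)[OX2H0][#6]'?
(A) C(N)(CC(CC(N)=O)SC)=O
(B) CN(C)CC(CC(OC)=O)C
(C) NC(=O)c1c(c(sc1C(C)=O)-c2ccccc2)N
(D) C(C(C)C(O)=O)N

B

[CX3](=O)[OX2H0][#6] describes a carbonyl carbon bonded to an oxygen that is itself bonded to carbon (no H on that O) (an ester).
(A) has a primary amide (-C(=O)NH2) but the carbonyl is bonded to N, not to an O-C linkage.
(B) contains a methyl-ester group (-C(=O)OCH3), which satisfies every atom and bond constraint.
(C) has a primary amide (-C(=O)NH2) but the carbonyl is bonded to N, not to an O-C linkage.
(D) has a carboxylic acid group (-C(=O)OH) but the singly-bonded O carries H (OX2H1, not H0).
So the answer is (B).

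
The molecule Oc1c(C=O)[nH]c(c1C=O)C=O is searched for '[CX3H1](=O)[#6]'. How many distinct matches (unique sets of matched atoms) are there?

3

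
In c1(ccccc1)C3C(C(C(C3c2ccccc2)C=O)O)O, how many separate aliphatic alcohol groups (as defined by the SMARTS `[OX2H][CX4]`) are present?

2

[OX2H][CX4] is the SMARTS for an aliphatic alcohol: a hydroxyl oxygen bound to an sp3 (X4) carbon.
The molecule carries 2 separate instances of a hydroxyl group (-OH) meeting every constraint; each maps to a distinct set of atoms, giving 2 matches.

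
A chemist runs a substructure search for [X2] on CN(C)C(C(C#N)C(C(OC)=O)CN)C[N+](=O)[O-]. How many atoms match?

2

Check the 18 heavy atoms by environment: 8× C (X4) → no; 1× C (X2) → match; 1× N (X1) → no; 2× N (X3) → no; 1× N (charge +1, X3) → no; 1× O (charge -1, X1) → no; 2× O (X1) → no; 1× C (X3) → no; 1× O (X2) → match.
Summing the matching environments: 1 + 1 = 2 matching atoms.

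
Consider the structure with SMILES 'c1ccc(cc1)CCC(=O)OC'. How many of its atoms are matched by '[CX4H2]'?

2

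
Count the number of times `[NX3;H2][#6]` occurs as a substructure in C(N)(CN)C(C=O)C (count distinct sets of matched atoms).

2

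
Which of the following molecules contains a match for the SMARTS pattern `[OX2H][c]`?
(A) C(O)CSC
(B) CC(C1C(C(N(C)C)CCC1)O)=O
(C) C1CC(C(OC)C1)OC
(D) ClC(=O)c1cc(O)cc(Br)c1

[OX2H][c] describes a hydroxyl oxygen attached to an aromatic carbon (a phenol).
(A) has a hydroxyl group (-OH) but the -OH is on an aliphatic carbon, not an aromatic c.
(B) has a hydroxyl group (-OH) but the -OH is on an aliphatic carbon, not an aromatic c.
(C) has a methoxy ether (-OCH3) but the oxygen has H0, not H1.
(D) contains a hydroxyl group (-OH), which satisfies every atom and bond constraint.
So the answer is (D).

D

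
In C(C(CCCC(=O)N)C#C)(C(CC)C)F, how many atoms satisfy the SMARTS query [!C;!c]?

3

The query [!C;!c] means: neither aliphatic nor aromatic carbon — same as [!#6].
Check the 15 heavy atoms by environment: 12× C → no; 1× O → match; 1× N → match; 1× F → match.
Summing the matching environments: 1 + 1 + 1 = 3 matching atoms.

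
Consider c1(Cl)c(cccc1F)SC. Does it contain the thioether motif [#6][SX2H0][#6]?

Yes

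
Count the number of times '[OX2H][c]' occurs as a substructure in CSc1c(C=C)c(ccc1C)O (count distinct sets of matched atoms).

1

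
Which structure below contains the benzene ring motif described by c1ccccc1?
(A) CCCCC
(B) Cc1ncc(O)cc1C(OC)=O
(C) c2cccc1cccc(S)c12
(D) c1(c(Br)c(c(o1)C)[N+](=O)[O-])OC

C

c1ccccc1 describes six aromatic carbons in a ring (a benzene ring).
(A) has a methyl group (-CH3) but no six-membered all-carbon aromatic ring is present.
(B) has a methyl group (-CH3) but no six-membered all-carbon aromatic ring is present.
(C) contains the required atom environment, so the pattern matches.
(D) has a methyl group (-CH3) but no six-membered all-carbon aromatic ring is present.
So the answer is (C).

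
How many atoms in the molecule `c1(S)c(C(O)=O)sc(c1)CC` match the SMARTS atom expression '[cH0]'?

The query [cH0] means: aromatic carbon with no attached hydrogen (substituted or ring-fusion).
Check the 11 heavy atoms by environment: 1× s (aromatic, H0) → no; 3× c (aromatic, H0) → match; 1× c (aromatic, H1) → no; 1× C (H2) → no; 1× C (H3) → no; 1× S (H1) → no; 1× C (H0) → no; 1× O (H0) → no; 1× O (H1) → no.
That gives 3 matching atoms.

3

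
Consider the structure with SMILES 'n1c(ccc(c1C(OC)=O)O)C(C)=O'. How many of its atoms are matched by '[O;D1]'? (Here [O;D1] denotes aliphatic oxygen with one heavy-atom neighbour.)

3

Check the 14 heavy atoms by environment: 1× n (aromatic, D2) → no; 3× c (aromatic, D3) → no; 2× c (aromatic, D2) → no; 2× C (D3) → no; 3× O (D1) → match; 2× C (D1) → no; 1× O (D2) → no.
That gives 3 matching atoms.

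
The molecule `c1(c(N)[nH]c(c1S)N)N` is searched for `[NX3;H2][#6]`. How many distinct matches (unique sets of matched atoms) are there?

3

[NX3;H2][#6] is the SMARTS for a primary amine: a trivalent nitrogen with two H attached to carbon.
The molecule carries 3 separate instances of a primary amino group (-NH2) meeting every constraint; each maps to a distinct set of atoms, giving 3 matches.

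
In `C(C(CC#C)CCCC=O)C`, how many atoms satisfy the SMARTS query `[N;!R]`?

0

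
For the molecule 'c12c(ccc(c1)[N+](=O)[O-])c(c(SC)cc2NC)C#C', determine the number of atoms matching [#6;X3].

10

The query [#6;X3] means: any carbon (aromatic or not) with three total connections.
Check the 19 heavy atoms by environment: 10× c (aromatic, X3) → match; 1× N (charge +1, X3) → no; 1× O (charge -1, X1) → no; 1× O (X1) → no; 2× C (X2) → no; 1× S (X2) → no; 2× C (X4) → no; 1× N (X3) → no.
That gives 10 matching atoms.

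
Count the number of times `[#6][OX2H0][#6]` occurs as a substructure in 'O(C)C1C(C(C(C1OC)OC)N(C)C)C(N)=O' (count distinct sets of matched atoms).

3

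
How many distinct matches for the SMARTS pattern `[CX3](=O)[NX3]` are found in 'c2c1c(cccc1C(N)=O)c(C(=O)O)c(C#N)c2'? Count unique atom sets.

1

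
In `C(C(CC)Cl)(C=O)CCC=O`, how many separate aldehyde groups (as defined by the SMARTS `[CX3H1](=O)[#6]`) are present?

2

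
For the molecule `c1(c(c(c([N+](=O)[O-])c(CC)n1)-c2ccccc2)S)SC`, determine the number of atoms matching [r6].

The query [r6] means: r6 matches atoms in a six-membered ring.
Check the 20 heavy atoms by environment: 1× n (aromatic, in 6-ring) → match; 11× c (aromatic, in 6-ring) → match; 2× S (acyclic) → no; 3× C (acyclic) → no; 1× N (charge +1, acyclic) → no; 1× O (charge -1, acyclic) → no; 1× O (acyclic) → no.
Summing the matching environments: 1 + 11 = 12 matching atoms.

12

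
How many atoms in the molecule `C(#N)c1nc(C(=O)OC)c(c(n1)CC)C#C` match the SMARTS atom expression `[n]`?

2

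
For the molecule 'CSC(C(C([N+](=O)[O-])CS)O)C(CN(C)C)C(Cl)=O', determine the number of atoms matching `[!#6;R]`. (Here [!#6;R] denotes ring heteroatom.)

The query [!#6;R] means: non-carbon atom that is part of a ring.
Check the 19 heavy atoms by environment: 10× C (acyclic) → no; 3× O (acyclic) → no; 2× S (acyclic) → no; 1× Cl (acyclic) → no; 1× N (acyclic) → no; 1× N (charge +1, acyclic) → no; 1× O (charge -1, acyclic) → no.
No environment satisfies the query, so 0 matching atoms.

0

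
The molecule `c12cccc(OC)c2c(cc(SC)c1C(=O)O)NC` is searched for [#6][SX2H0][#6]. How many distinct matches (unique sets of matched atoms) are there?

1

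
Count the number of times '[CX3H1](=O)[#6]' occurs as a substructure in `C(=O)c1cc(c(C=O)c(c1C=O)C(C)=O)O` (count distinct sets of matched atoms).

3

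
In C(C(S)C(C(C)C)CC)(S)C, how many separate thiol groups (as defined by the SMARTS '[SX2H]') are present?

2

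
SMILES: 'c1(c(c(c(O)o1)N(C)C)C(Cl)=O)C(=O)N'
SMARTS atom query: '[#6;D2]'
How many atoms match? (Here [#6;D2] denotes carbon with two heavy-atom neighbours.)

0

Check the 15 heavy atoms by environment: 1× o (aromatic, D2) → no; 4× c (aromatic, D3) → no; 1× N (D3) → no; 2× C (D1) → no; 2× C (D3) → no; 3× O (D1) → no; 1× Cl (D1) → no; 1× N (D1) → no.
No environment satisfies the query, so 0 matching atoms.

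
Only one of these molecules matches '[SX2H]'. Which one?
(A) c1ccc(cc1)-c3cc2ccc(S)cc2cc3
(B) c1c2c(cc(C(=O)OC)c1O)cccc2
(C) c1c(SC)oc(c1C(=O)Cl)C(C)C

A

[SX2H] describes an aliphatic sulfur with two connections, one being H (a thiol).
(A) contains a thiol (-SH), which satisfies every atom and bond constraint.
(B) has a hydroxyl group (-OH) but it is an -OH, not an -SH.
(C) has a methylthio ether (-SCH3) but the sulfur has H0 (bonded to two carbons), not H1.
So the answer is (A).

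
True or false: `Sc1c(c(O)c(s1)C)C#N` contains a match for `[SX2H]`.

The pattern [SX2H] describes an aliphatic sulfur with two connections, one being H — a thiol.
The molecule carries a thiol (-SH), whose atoms satisfy every constraint of the query, so the pattern matches.

True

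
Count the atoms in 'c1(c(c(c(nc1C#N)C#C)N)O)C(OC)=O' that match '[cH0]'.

The query [cH0] means: aromatic carbon with no attached hydrogen (substituted or ring-fusion).
Check the 16 heavy atoms by environment: 1× n (aromatic, H0) → no; 5× c (aromatic, H0) → match; 1× N (H2) → no; 3× C (H0) → no; 1× C (H1) → no; 1× O (H1) → no; 2× O (H0) → no; 1× C (H3) → no; 1× N (H0) → no.
That gives 5 matching atoms.

5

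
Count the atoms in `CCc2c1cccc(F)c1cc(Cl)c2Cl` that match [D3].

The query [D3] means: atom with exactly three heavy-atom neighbours.
Check the 15 heavy atoms by environment: 6× c (aromatic, D3) → match; 4× c (aromatic, D2) → no; 1× F (D1) → no; 2× Cl (D1) → no; 1× C (D2) → no; 1× C (D1) → no.
That gives 6 matching atoms.

6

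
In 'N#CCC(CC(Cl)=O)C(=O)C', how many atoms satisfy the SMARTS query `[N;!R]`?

The query [N;!R] means: aliphatic nitrogen not in a ring.
Check the 11 heavy atoms by environment: 7× C (acyclic) → no; 1× N (acyclic) → match; 2× O (acyclic) → no; 1× Cl (acyclic) → no.
That gives 1 matching atom.

1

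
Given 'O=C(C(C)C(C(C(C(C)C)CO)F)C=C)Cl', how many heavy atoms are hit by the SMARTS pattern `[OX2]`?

1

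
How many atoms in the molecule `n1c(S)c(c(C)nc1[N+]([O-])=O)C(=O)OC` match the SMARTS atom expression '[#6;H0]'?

5

The query [#6;H0] means: any carbon with no attached hydrogen.
Check the 15 heavy atoms by environment: 2× n (aromatic, H0) → no; 4× c (aromatic, H0) → match; 2× C (H3) → no; 1× C (H0) → match; 3× O (H0) → no; 1× N (charge +1, H0) → no; 1× O (charge -1, H0) → no; 1× S (H1) → no.
Summing the matching environments: 4 + 1 = 5 matching atoms.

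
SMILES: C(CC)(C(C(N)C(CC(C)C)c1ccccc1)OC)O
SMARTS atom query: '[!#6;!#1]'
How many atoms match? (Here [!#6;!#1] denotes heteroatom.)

The query [!#6;!#1] means: not carbon and not hydrogen — any heteroatom.
Check the 20 heavy atoms by environment: 11× C → no; 6× c (aromatic) → no; 2× O → match; 1× N → match.
Summing the matching environments: 2 + 1 = 3 matching atoms.

3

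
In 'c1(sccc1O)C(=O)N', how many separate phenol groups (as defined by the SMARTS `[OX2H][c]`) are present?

[OX2H][c] is the SMARTS for a phenol: a hydroxyl oxygen attached to an aromatic carbon.
Exactly one fragment in the molecule meets all constraints, giving 1 match.

1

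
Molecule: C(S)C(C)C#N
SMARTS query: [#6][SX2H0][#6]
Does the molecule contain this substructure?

The pattern [#6][SX2H0][#6] describes an aliphatic sulfur bridging two carbons with no H on the sulfur — a thioether.
The closest candidate here is a thiol (-SH), but the sulfur has H1, not H0 bridging two carbons. No other fragment satisfies the full query, so there is no match.

No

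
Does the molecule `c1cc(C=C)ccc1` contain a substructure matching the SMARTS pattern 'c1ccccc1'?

Yes

The pattern c1ccccc1 describes six aromatic carbons in a ring — a benzene ring.
The required atom environment is present in the molecule, so the pattern matches.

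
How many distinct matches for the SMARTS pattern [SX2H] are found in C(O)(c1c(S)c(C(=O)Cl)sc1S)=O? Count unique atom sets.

[SX2H] is the SMARTS for a thiol: an aliphatic sulfur with two connections, one being H.
The molecule carries 2 separate instances of a thiol (-SH) meeting every constraint; each maps to a distinct set of atoms, giving 2 matches.

2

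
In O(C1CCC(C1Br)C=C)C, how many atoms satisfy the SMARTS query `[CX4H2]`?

The query [CX4H2] means: sp3 carbon (X4) with exactly two hydrogens.
Check the 10 heavy atoms by environment: 3× C (H1, X4) → no; 2× C (H2, X4) → match; 1× Br (H0, X1) → no; 1× C (H1, X3) → no; 1× C (H2, X3) → no; 1× O (H0, X2) → no; 1× C (H3, X4) → no.
That gives 2 matching atoms.

2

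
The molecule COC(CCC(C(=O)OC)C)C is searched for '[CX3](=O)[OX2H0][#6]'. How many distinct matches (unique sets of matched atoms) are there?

1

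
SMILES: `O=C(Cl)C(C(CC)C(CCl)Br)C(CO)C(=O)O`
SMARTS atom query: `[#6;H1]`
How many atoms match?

4

Check the 17 heavy atoms by environment: 3× C (H2) → no; 4× C (H1) → match; 2× O (H1) → no; 2× Cl (H0) → no; 2× C (H0) → no; 2× O (H0) → no; 1× Br (H0) → no; 1× C (H3) → no.
That gives 4 matching atoms.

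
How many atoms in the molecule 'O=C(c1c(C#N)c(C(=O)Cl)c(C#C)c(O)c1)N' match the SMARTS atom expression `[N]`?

The query [N] means: uppercase N matches aliphatic (non-aromatic) nitrogen only.
Check the 17 heavy atoms by environment: 6× c (aromatic) → no; 3× O → no; 5× C → no; 2× N → match; 1× Cl → no.
That gives 2 matching atoms.

2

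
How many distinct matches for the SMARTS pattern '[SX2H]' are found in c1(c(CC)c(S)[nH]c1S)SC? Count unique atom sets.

[SX2H] is the SMARTS for a thiol: an aliphatic sulfur with two connections, one being H.
The molecule carries 2 separate instances of a thiol (-SH) meeting every constraint; each maps to a distinct set of atoms, giving 2 matches.

2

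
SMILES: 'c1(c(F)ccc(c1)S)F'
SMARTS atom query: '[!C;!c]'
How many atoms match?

The query [!C;!c] means: neither aliphatic nor aromatic carbon — same as [!#6].
Check the 9 heavy atoms by environment: 6× c (aromatic) → no; 2× F → match; 1× S → match.
Summing the matching environments: 2 + 1 = 3 matching atoms.

3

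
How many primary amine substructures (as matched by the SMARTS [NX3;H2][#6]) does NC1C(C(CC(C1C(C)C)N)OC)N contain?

3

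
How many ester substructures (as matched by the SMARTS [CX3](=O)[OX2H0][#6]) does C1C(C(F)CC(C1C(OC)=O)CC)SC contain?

1

[CX3](=O)[OX2H0][#6] is the SMARTS for an ester: a carbonyl carbon bonded to an oxygen that is itself bonded to carbon (no H on that O).
Exactly one fragment in the molecule meets all constraints, giving 1 match.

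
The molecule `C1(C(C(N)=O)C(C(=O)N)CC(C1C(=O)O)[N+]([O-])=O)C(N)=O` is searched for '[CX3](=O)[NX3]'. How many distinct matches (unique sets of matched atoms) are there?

3

[CX3](=O)[NX3] is the SMARTS for an amide: a carbonyl carbon bonded to a trivalent nitrogen.
The molecule carries 3 separate instances of a primary amide (-C(=O)NH2) meeting every constraint; each maps to a distinct set of atoms, giving 3 matches.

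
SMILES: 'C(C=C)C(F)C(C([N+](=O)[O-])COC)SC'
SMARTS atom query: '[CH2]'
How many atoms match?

3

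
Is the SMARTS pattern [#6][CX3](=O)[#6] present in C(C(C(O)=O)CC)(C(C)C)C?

The pattern [#6][CX3](=O)[#6] describes a carbonyl carbon (no H) flanked by two carbons — a ketone.
The closest candidate here is a carboxylic acid group (-C(=O)OH), but one neighbour of the carbonyl carbon is O, not C. No other fragment satisfies the full query, so there is no match.

No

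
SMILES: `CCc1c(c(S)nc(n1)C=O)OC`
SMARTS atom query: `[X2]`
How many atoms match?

4

Check the 13 heavy atoms by environment: 2× n (aromatic, X2) → match; 4× c (aromatic, X3) → no; 1× O (X2) → match; 3× C (X4) → no; 1× S (X2) → match; 1× C (X3) → no; 1× O (X1) → no.
Summing the matching environments: 2 + 1 + 1 = 4 matching atoms.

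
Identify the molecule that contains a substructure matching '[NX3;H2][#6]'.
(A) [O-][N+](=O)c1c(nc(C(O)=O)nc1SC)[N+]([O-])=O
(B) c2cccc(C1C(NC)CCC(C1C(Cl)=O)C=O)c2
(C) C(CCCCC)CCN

C

[NX3;H2][#6] describes a trivalent nitrogen with two H attached to carbon (a primary amine).
(A) has a nitro group (-[N+](=O)[O-]) but the nitrogen is [N+] with no H, not NX3H2.
(B) has an N-methylamino group (-NHCH3) but the nitrogen bears two carbons and only one H (H1), not H2.
(C) contains a primary amino group (-NH2), which satisfies every atom and bond constraint.
So the answer is (C).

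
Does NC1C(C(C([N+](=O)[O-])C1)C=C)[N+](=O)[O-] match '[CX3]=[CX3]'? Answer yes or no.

The pattern [CX3]=[CX3] describes a non-aromatic C=C double bond between two sp2 carbons — an alkene.
The molecule carries a vinyl group (-CH=CH2), whose atoms satisfy every constraint of the query, so the pattern matches.

Yes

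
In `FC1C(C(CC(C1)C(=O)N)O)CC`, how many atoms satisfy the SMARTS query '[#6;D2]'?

3

The query [#6;D2] means: any carbon bonded to exactly two heavy atoms.
Check the 13 heavy atoms by environment: 3× C (D2) → match; 5× C (D3) → no; 1× C (D1) → no; 1× F (D1) → no; 2× O (D1) → no; 1× N (D1) → no.
That gives 3 matching atoms.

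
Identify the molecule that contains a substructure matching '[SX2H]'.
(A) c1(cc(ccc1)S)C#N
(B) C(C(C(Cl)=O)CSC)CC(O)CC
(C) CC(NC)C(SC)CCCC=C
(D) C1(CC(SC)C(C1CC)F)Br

A

[SX2H] describes an aliphatic sulfur with two connections, one being H (a thiol).
(A) contains a thiol (-SH), which satisfies every atom and bond constraint.
(B) has a hydroxyl group (-OH) but it is an -OH, not an -SH.
(C) has a methylthio ether (-SCH3) but the sulfur has H0 (bonded to two carbons), not H1.
(D) has a methylthio ether (-SCH3) but the sulfur has H0 (bonded to two carbons), not H1.
So the answer is (A).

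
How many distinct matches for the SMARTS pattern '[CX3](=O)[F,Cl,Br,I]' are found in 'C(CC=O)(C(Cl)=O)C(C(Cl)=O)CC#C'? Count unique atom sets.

2

[CX3](=O)[F,Cl,Br,I] is the SMARTS for an acyl halide: a carbonyl carbon bonded to a halogen.
The molecule carries 2 separate instances of an acyl chloride (-C(=O)Cl) meeting every constraint; each maps to a distinct set of atoms, giving 2 matches.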